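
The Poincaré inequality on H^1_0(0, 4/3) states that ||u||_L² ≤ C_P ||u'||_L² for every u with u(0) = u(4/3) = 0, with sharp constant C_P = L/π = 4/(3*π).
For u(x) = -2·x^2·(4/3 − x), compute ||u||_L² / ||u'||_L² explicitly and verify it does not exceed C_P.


||u||_L² / ||u'||_L² = 2*sqrt(14)/21 < C_P = 4/(3*π).

u(x) = -2·x^2·(4/3 − x), so u'(x) = 2*x*(9*x - 8)/3.
u(x) = -2·x^2·(4/3 − x) vanishes at x = 0 and x = 4/3, so u ∈ H^1_0(0, 4/3). Differentiate via the product rule and integrate the resulting polynomials term by term.
  ∫_0^4/3 u² dx = ∫_0^4/3 (4*x^6 - 32*x^5/3 + 64*x^4/9) dx. Term by term:
    ∫_0^4/3 4*x^6 dx = 65536/15309;  ∫_0^4/3 -32*x^5/3 dx = -65536/6561;  ∫_0^4/3 64*x^4/9 dx = 65536/10935.
  Sum: 65536/15309 − 65536/6561 + 65536/10935 = 65536/229635.
  ∫_0^4/3 (u')² dx = ∫_0^4/3 (36*x^4 - 64*x^3 + 256*x^2/9) dx. Term by term:
    ∫_0^4/3 36*x^4 dx = 4096/135;  ∫_0^4/3 -64*x^3 dx = -4096/81;  ∫_0^4/3 256*x^2/9 dx = 16384/729.
  Sum: 4096/135 − 4096/81 + 16384/729 = 8192/3645.
∫_0^4/3 u² dx = 65536/229635, so ||u||_L² = 256*sqrt(35)/2835.
∫_0^4/3 (u')² dx = 8192/3645, so ||u'||_L² = 64*sqrt(10)/135.
Ratio ||u||_L² / ||u'||_L² = 2*sqrt(14)/21.
Sharp Poincaré constant on H^1_0(0, 4/3) is C_P = L/π = 4/(3*π), achieved by sin(3*π/4·x).
A polynomial bump cannot attain the sharp Poincaré constant (only the first sine eigenfunction does), so the ratio is strictly less than C_P, consistent with ||u||_L² ≤ C_P ||u'||_L².


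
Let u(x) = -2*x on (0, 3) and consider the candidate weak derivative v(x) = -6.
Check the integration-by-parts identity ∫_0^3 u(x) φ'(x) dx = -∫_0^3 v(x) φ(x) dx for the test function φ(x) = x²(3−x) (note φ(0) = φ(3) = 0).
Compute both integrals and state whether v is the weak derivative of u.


LHS = 27/2, RHS = 81/2. No, v is not the weak derivative of u.

u(x) = -2*x, classical derivative u'(x) = -2.
φ(x) = x²(3−x), so φ'(x) = 3*x*(2 - x).
Note φ(0) = φ(3) = 0, so the boundary term u·φ vanishes.
LHS = ∫_0^3 u(x) φ'(x) dx = ∫_0^3 (6*x^3 - 12*x^2) dx. Term by term:
  ∫_0^3 6*x^3 dx = 243/2;  ∫_0^3 -12*x^2 dx = -108.
Sum: 243/2 − 108 = 27/2.
So LHS = 27/2.
∫_0^3 v(x) φ(x) dx = ∫_0^3 (6*x^3 - 18*x^2) dx. Term by term:
  ∫_0^3 6*x^3 dx = 243/2;  ∫_0^3 -18*x^2 dx = -162.
Sum: 243/2 − 162 = -81/2.
So RHS = -∫_0^3 v(x) φ(x) dx = 81/2.
LHS − RHS = -27 ≠ 0, so the identity fails.
(For a valid weak derivative the identity must hold for EVERY test function, in particular this one. The failure shows v is NOT the weak derivative of u.)
Correct weak derivative would be u'(x) = -2.


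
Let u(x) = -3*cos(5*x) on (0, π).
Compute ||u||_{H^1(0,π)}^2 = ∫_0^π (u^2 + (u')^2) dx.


||u||_{H^1(0,π)}^2 = 117*π

u'(x) = 15*sin(5*x).
Expand u² and (u')² and integrate term by term on (0, π), using: for integers n ≥ 1, ∫_0^π sin²(nx) dx = ∫_0^π cos²(nx) dx = π/2; for n ≠ n', ∫_0^π sin(nx)sin(n'x) dx = ∫_0^π cos(nx)cos(n'x) dx = 0; and by product-to-sum, ∫_0^π sin(nx)cos(n'x) dx = ½∫_0^π [sin((n+n')x) + sin((n−n')x)] dx, which is 0 when n+n' is even and 2n/(n²−n'²) when n+n' is odd (it need not vanish on (0, π)).
  u² squared terms: (-3)²·∫cos(5x)² dx = 9·π/2 = 9*π/2.
  So ∫_0^π u² dx = 9*π/2.
  (u')² squared terms: (15)²·∫sin(5x)² dx = 225·π/2 = 225*π/2.
  So ∫_0^π (u')² dx = 225*π/2.
||u||_{H^1}^2 = (9*π/2) + (225*π/2) = 117*π.


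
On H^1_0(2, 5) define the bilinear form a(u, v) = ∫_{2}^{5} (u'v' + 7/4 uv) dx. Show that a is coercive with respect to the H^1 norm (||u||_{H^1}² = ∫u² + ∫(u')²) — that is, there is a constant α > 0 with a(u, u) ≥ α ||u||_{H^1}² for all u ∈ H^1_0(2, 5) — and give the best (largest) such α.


α = 1

Coercivity of a(·,·) on H^1_0(2, 5) means a(u, u) ≥ α ||u||_{H^1}² for every u ∈ H^1_0.
The interval has length L = 3, and Poincaré/coercivity depend only on L. Here a(u, u) = ∫(u')² + (7/4)·∫u².
Here c = 7/4 ≥ 1, so a(u,u) = ∫(u')² + c∫u² ≥ ∫(u')² + ∫u² = ||u||_{H^1}², i.e. α = 1 works. No larger α is possible: a(u,u) ≥ α||u||_{H^1}² means (1−α)∫(u')² ≥ (α−c)∫u², and for the modes u_n = sin(nπ(x−x₀)/L) (x₀ the left endpoint) one has ∫u_n²/∫(u_n')² = (L/(nπ))² → 0, so a(u_n,u_n)/||u_n||_{H^1}² → 1. Hence the optimal constant is α = 1.
Therefore α = 1.


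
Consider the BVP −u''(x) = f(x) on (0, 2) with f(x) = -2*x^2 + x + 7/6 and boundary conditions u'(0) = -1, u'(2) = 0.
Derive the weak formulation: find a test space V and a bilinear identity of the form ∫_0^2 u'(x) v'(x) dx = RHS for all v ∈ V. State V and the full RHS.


V = H^1(0, 2) (v unrestricted at boundary; u is determined up to an additive constant); weak form: ∫_0^2 u'v' dx = ∫_0^2 (-2*x^2 + x + 7/6) v dx + v(0) for all v ∈ V.

Multiply both sides by a test function v and integrate from 0 to 2:
  ∫_0^2 −u''(x) v(x) dx = ∫_0^2 f(x) v(x) dx.
Integrate the LHS by parts once:
  ∫_0^2 −u'' v dx = −[u'(x) v(x)]_0^2 + ∫_0^2 u'(x) v'(x) dx.
Thus ∫_0^2 u'(x) v'(x) dx = ∫_0^2 f(x) v(x) dx + [u'(x) v(x)]_0^2.
Choose V so that boundary terms are either known or forced to vanish.
u has inhomogeneous Neumann u'(0) = -1, u'(2) = 0. [u' v]_0^2 = (0)·v(2) − (-1)·v(0) = v(0). Take V = H^1(0, 2); boundary term becomes part of RHS.
Weak formulation: find u (satisfying any essential BC) such that ∫_0^2 u'(x) v'(x) dx = ∫_0^2 f v dx + v(0) for all v ∈ V (Neumann data are natural BCs: they enter the RHS as boundary terms).
Substituting f(x) = -2*x^2 + x + 7/6, the right-hand side is ∫_0^2 (-2*x^2 + x + 7/6) v dx + v(0).
Compatibility check (pure Neumann): taking v ≡ 1 ∈ V gives 0 = ∫_0^2 f dx + (0) − (-1), i.e. ∫_0^2 f dx must equal u'(0) − u'(2) = -1. Indeed ∫_0^2 (-2*x^2 + x + 7/6) dx = -1, so the data are compatible. The solution is then unique only up to an additive constant (fix it e.g. by requiring ∫_0^2 u dx = 0).


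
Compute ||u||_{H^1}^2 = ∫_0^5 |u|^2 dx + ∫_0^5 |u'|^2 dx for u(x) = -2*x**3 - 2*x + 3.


||u||_{H^1}^2 = 1498340/21

The H^1 norm (squared) on an interval (0, L) is
  ||u||_{H^1}^2 = ∫_0^L u(x)^2 dx + ∫_0^L u'(x)^2 dx.
Compute u'(x) = -6*x**2 - 2.
Then u(x)^2 = 4*x**6 + 8*x**4 - 12*x**3 + 4*x**2 - 12*x + 9 and u'(x)^2 = 36*x**4 + 24*x**2 + 4.
Integrate each monomial from 0 to 5 using ∫_0^5 c·x^n dx = c·5^(n+1)/(n+1):
  ∫_0^5 u(x)^2 dx = ∫_0^5 (4*x^6 + 8*x^4 - 12*x^3 + 4*x^2 - 12*x + 9) dx. Term by term:
    ∫_0^5 4*x^6 dx = 312500/7;  ∫_0^5 8*x^4 dx = 5000;  ∫_0^5 -12*x^3 dx = -1875;
    ∫_0^5 4*x^2 dx = 500/3;  ∫_0^5 -12*x dx = -150;  ∫_0^5 9 dx = 45.
  Sum: 312500/7 + 5000 − 1875 + 500/3 − 150 + 45 = 1004420/21.
  ∫_0^5 u'(x)^2 dx = ∫_0^5 (36*x^4 + 24*x^2 + 4) dx. Term by term:
    ∫_0^5 36*x^4 dx = 22500;  ∫_0^5 24*x^2 dx = 1000;  ∫_0^5 4 dx = 20.
  Sum: 22500 + 1000 + 20 = 23520.
Adding: ||u||_{H^1}^2 = 1004420/21 + 23520 = 1498340/21.


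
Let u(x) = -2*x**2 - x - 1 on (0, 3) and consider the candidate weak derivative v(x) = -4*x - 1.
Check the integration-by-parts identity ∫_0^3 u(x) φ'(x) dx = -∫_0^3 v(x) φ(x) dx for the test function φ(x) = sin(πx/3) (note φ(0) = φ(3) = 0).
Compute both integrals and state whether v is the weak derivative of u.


LHS = 42/π, RHS = 42/π. Yes, v = u' weakly.

u(x) = -2*x**2 - x - 1, classical derivative u'(x) = -4*x - 1.
φ(x) = sin(πx/3), so φ'(x) = π*cos(π*x/3)/3.
Note φ(0) = φ(3) = 0, so the boundary term u·φ vanishes.
LHS = ∫_0^3 u(x) φ'(x) dx = ∫_0^3 (-2*π*x^2*cos(π*x/3)/3 - π*x*cos(π*x/3)/3 - π*cos(π*x/3)/3) dx. Term by term:
  ∫_0^3 -π*cos(π*x/3)/3 dx = 0;  ∫_0^3 -2*π*x^2*cos(π*x/3)/3 dx = 36/π;  ∫_0^3 -π*x*cos(π*x/3)/3 dx = 6/π.
Sum: 0 + 36/π + 6/π = 42/π.
So LHS = 42/π.
∫_0^3 v(x) φ(x) dx = ∫_0^3 (-4*x*sin(π*x/3) - sin(π*x/3)) dx. Term by term:
  ∫_0^3 -sin(π*x/3) dx = -6/π;  ∫_0^3 -4*x*sin(π*x/3) dx = -36/π.
Sum: -6/π − 36/π = -42/π.
So RHS = -∫_0^3 v(x) φ(x) dx = 42/π.
LHS = RHS, so the identity holds for this test φ.
Moreover u is smooth here and v(x) = u'(x) = -4*x - 1 pointwise, so the identity holds for every test function. Hence v is the weak derivative of u.


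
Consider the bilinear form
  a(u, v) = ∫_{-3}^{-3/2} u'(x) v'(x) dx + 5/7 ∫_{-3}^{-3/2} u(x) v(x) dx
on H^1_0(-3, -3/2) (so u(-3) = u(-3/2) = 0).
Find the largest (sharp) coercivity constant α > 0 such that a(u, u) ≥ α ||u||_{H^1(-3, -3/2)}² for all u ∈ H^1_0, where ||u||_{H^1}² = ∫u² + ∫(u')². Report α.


α = (45 + 28*π^2)/(7*(9 + 4*π^2))

Coercivity of a(·,·) on H^1_0(-3, -3/2) means a(u, u) ≥ α ||u||_{H^1}² for every u ∈ H^1_0.
The interval has length L = 3/2, and Poincaré/coercivity depend only on L. Here a(u, u) = ∫(u')² + (5/7)·∫u².
Here 0 < c = 5/7 < 1. The condition a(u,u) ≥ α||u||_{H^1}² reads (1−α)∫(u')² ≥ (α−c)∫u². Any admissible α is ≤ 1 (rapidly oscillating u have ∫u²/∫(u')² → 0), and α = 1 would force 0 ≥ (1−c)∫u², impossible since c < 1; so 1−α > 0. By the sharp Poincaré inequality on H^1_0 of an interval of length L, ∫(u')² ≥ (π/L)²∫u² with equality for the first sine mode sin(π(x−x₀)/L) (x₀ the left endpoint), so the inequality holds for all u iff (1−α)(π/L)² ≥ α − c, i.e. α ≤ ((π/L)² + c)/((π/L)² + 1) = (1 + c(L/π)²)/(1 + (L/π)²). With (π/L)² = 4*π^2/9 and c = 5/7, the largest admissible constant is α = ((π/L)² + c)/((π/L)² + 1).
Simplifying, α = (45 + 28*π^2)/(7*(9 + 4*π^2)).


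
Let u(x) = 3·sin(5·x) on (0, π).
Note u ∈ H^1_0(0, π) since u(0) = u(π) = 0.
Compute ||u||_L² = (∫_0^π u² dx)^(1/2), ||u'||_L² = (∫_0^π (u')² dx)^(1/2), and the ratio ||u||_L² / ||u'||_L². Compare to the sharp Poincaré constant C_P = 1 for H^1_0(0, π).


||u||_L² / ||u'||_L² = 1/5 < C_P = 1.

u(x) = 3·sin(5·x), so u'(x) = 15*cos(5*x).
Writing u(x) = A·sin(kπx/L) with A = 3 and k = 5, use ∫_0^L sin²(kπx/L) dx = L/2 and ∫_0^L cos²(kπx/L) dx = L/2.
u² = 9·sin²(5·x) and (u')² = 225·cos²(5·x), and each of sin², cos² integrates to L/2 = π/2 over (0, π).
∫_0^π u² dx = 9*π/2, so ||u||_L² = 3*sqrt(2)*sqrt(π)/2.
∫_0^π (u')² dx = 225*π/2, so ||u'||_L² = 15*sqrt(2)*sqrt(π)/2.
Ratio ||u||_L² / ||u'||_L² = 1/5.
Sharp Poincaré constant on H^1_0(0, π) is C_P = L/π = 1, achieved by sin(x).
This is the k = 5 harmonic; the ratio L/(kπ) is strictly less than C_P = L/π, consistent with the sharp inequality ||u||_L² ≤ C_P ||u'||_L².


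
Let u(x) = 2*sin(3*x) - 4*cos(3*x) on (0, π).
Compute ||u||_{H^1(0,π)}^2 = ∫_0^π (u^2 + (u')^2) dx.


||u||_{H^1(0,π)}^2 = 100*π

u'(x) = 12*sin(3*x) + 6*cos(3*x).
Expand u² and (u')² and integrate term by term on (0, π), using: for integers n ≥ 1, ∫_0^π sin²(nx) dx = ∫_0^π cos²(nx) dx = π/2; for n ≠ n', ∫_0^π sin(nx)sin(n'x) dx = ∫_0^π cos(nx)cos(n'x) dx = 0; and by product-to-sum, ∫_0^π sin(nx)cos(n'x) dx = ½∫_0^π [sin((n+n')x) + sin((n−n')x)] dx, which is 0 when n+n' is even and 2n/(n²−n'²) when n+n' is odd (it need not vanish on (0, π)).
  u² squared terms: (-4)²·∫cos(3x)² dx = 16·π/2 = 8*π;  (2)²·∫sin(3x)² dx = 4·π/2 = 2*π.
  u² cross terms: 2·(-4)·(2)·∫cos(3x)·sin(3x) dx = -16·(0) = 0.
  So ∫_0^π u² dx = 8*π + 2*π + 0 = 10*π.
  (u')² squared terms: (6)²·∫cos(3x)² dx = 36·π/2 = 18*π;  (12)²·∫sin(3x)² dx = 144·π/2 = 72*π.
  (u')² cross terms: 2·(6)·(12)·∫cos(3x)·sin(3x) dx = 144·(0) = 0.
  So ∫_0^π (u')² dx = 18*π + 72*π + 0 = 90*π.
||u||_{H^1}^2 = (10*π) + (90*π) = 100*π.


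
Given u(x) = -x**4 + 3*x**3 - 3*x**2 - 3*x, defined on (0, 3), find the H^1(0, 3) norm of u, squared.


||u||_{H^1}^2 = 37773/28

The H^1 norm (squared) on an interval (0, L) is
  ||u||_{H^1}^2 = ∫_0^L u(x)^2 dx + ∫_0^L u'(x)^2 dx.
Compute u'(x) = -4*x**3 + 9*x**2 - 6*x - 3.
Then u(x)^2 = x**8 - 6*x**7 + 15*x**6 - 12*x**5 - 9*x**4 + 18*x**3 + 9*x**2 and u'(x)^2 = 16*x**6 - 72*x**5 + 129*x**4 - 84*x**3 - 18*x**2 + 36*x + 9.
Integrate each monomial from 0 to 3 using ∫_0^3 c·x^n dx = c·3^(n+1)/(n+1):
  ∫_0^3 u(x)^2 dx = ∫_0^3 (x^8 - 6*x^7 + 15*x^6 - 12*x^5 - 9*x^4 + 18*x^3 + 9*x^2) dx. Term by term:
    ∫_0^3 x^8 dx = 2187;  ∫_0^3 -6*x^7 dx = -19683/4;  ∫_0^3 15*x^6 dx = 32805/7;
    ∫_0^3 -12*x^5 dx = -1458;  ∫_0^3 -9*x^4 dx = -2187/5;  ∫_0^3 18*x^3 dx = 729/2;
    ∫_0^3 9*x^2 dx = 81.
  Sum: 2187 − 19683/4 + 32805/7 − 1458 − 2187/5 + 729/2 + 81 = 70389/140.
  ∫_0^3 u'(x)^2 dx = ∫_0^3 (16*x^6 - 72*x^5 + 129*x^4 - 84*x^3 - 18*x^2 + 36*x + 9) dx. Term by term:
    ∫_0^3 16*x^6 dx = 34992/7;  ∫_0^3 -72*x^5 dx = -8748;  ∫_0^3 129*x^4 dx = 31347/5;
    ∫_0^3 -84*x^3 dx = -1701;  ∫_0^3 -18*x^2 dx = -162;  ∫_0^3 36*x dx = 162;
    ∫_0^3 9 dx = 27.
  Sum: 34992/7 − 8748 + 31347/5 − 1701 − 162 + 162 + 27 = 29619/35.
Adding: ||u||_{H^1}^2 = 70389/140 + 29619/35 = 37773/28.


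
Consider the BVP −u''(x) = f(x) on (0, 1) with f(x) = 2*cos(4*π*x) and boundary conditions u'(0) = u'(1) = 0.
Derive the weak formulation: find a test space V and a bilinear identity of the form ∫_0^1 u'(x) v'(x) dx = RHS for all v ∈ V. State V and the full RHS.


V = H^1(0, 1) (no boundary constraint on v; u is determined up to an additive constant); weak form: ∫_0^1 u'v' dx = ∫_0^1 (2*cos(4*π*x)) v dx for all v ∈ V.

Multiply both sides by a test function v and integrate from 0 to 1:
  ∫_0^1 −u''(x) v(x) dx = ∫_0^1 f(x) v(x) dx.
Integrate the LHS by parts once:
  ∫_0^1 −u'' v dx = −[u'(x) v(x)]_0^1 + ∫_0^1 u'(x) v'(x) dx.
Thus ∫_0^1 u'(x) v'(x) dx = ∫_0^1 f(x) v(x) dx + [u'(x) v(x)]_0^1.
Choose V so that boundary terms are either known or forced to vanish.
u has homogeneous Neumann: u'(0) = u'(1) = 0. So [u' v]_0^1 = 0·v(1) − 0·v(0) = 0 for any v; take V = H^1(0, 1).
Weak formulation: find u (satisfying any essential BC) such that ∫_0^1 u'(x) v'(x) dx = ∫_0^1 f v dx for all v ∈ V (homogeneous Neumann, so boundary terms vanish).
Substituting f(x) = 2*cos(4*π*x), the right-hand side is ∫_0^1 (2*cos(4*π*x)) v dx.
Compatibility check (pure Neumann): taking v ≡ 1 ∈ V gives 0 = ∫_0^1 f dx + (0) − (0), i.e. ∫_0^1 f dx must equal u'(0) − u'(1) = 0. Indeed ∫_0^1 (2*cos(4*π*x)) dx = 0, so the data are compatible. The solution is then unique only up to an additive constant (fix it e.g. by requiring ∫_0^1 u dx = 0).


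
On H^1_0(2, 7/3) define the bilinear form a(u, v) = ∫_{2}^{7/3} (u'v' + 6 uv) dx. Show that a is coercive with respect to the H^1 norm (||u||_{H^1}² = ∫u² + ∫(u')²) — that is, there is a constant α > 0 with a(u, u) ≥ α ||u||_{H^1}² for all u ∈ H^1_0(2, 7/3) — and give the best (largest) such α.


α = 1

Coercivity of a(·,·) on H^1_0(2, 7/3) means a(u, u) ≥ α ||u||_{H^1}² for every u ∈ H^1_0.
The interval has length L = 1/3, and Poincaré/coercivity depend only on L. Here a(u, u) = ∫(u')² + (6)·∫u².
Here c = 6 ≥ 1, so a(u,u) = ∫(u')² + c∫u² ≥ ∫(u')² + ∫u² = ||u||_{H^1}², i.e. α = 1 works. No larger α is possible: a(u,u) ≥ α||u||_{H^1}² means (1−α)∫(u')² ≥ (α−c)∫u², and for the modes u_n = sin(nπ(x−x₀)/L) (x₀ the left endpoint) one has ∫u_n²/∫(u_n')² = (L/(nπ))² → 0, so a(u_n,u_n)/||u_n||_{H^1}² → 1. Hence the optimal constant is α = 1.
Therefore α = 1.


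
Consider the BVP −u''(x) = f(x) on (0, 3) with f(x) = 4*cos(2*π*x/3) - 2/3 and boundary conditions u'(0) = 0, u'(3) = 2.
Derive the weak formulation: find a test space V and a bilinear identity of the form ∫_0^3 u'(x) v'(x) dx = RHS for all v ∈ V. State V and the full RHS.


V = H^1(0, 3) (v unrestricted at boundary; u is determined up to an additive constant); weak form: ∫_0^3 u'v' dx = ∫_0^3 (4*cos(2*π*x/3) - 2/3) v dx + 2·v(3) for all v ∈ V.

Multiply both sides by a test function v and integrate from 0 to 3:
  ∫_0^3 −u''(x) v(x) dx = ∫_0^3 f(x) v(x) dx.
Integrate the LHS by parts once:
  ∫_0^3 −u'' v dx = −[u'(x) v(x)]_0^3 + ∫_0^3 u'(x) v'(x) dx.
Thus ∫_0^3 u'(x) v'(x) dx = ∫_0^3 f(x) v(x) dx + [u'(x) v(x)]_0^3.
Choose V so that boundary terms are either known or forced to vanish.
u has inhomogeneous Neumann u'(0) = 0, u'(3) = 2. [u' v]_0^3 = (2)·v(3) − (0)·v(0) = 2·v(3). Take V = H^1(0, 3); boundary term becomes part of RHS.
Weak formulation: find u (satisfying any essential BC) such that ∫_0^3 u'(x) v'(x) dx = ∫_0^3 f v dx + 2·v(3) for all v ∈ V (Neumann data are natural BCs: they enter the RHS as boundary terms).
Substituting f(x) = 4*cos(2*π*x/3) - 2/3, the right-hand side is ∫_0^3 (4*cos(2*π*x/3) - 2/3) v dx + 2·v(3).
Compatibility check (pure Neumann): taking v ≡ 1 ∈ V gives 0 = ∫_0^3 f dx + (2) − (0), i.e. ∫_0^3 f dx must equal u'(0) − u'(3) = -2. Indeed ∫_0^3 (4*cos(2*π*x/3) - 2/3) dx = -2, so the data are compatible. The solution is then unique only up to an additive constant (fix it e.g. by requiring ∫_0^3 u dx = 0).


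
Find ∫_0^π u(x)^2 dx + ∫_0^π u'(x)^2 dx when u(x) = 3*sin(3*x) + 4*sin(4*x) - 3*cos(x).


||u||_{H^1(0,π)}^2 = -128/5 + 190*π

u'(x) = 3*sin(x) + 9*cos(3*x) + 16*cos(4*x).
Expand u² and (u')² and integrate term by term on (0, π), using: for integers n ≥ 1, ∫_0^π sin²(nx) dx = ∫_0^π cos²(nx) dx = π/2; for n ≠ n', ∫_0^π sin(nx)sin(n'x) dx = ∫_0^π cos(nx)cos(n'x) dx = 0; and by product-to-sum, ∫_0^π sin(nx)cos(n'x) dx = ½∫_0^π [sin((n+n')x) + sin((n−n')x)] dx, which is 0 when n+n' is even and 2n/(n²−n'²) when n+n' is odd (it need not vanish on (0, π)).
  u² squared terms: (-3)²·∫cos(x)² dx = 9·π/2 = 9*π/2;  (3)²·∫sin(3x)² dx = 9·π/2 = 9*π/2;  (4)²·∫sin(4x)² dx = 16·π/2 = 8*π.
  u² cross terms: 2·(-3)·(3)·∫cos(x)·sin(3x) dx = -18·(0) = 0;  2·(-3)·(4)·∫cos(x)·sin(4x) dx = -24·(8/15) = -64/5;  2·(3)·(4)·∫sin(3x)·sin(4x) dx = 24·(0) = 0.
  So ∫_0^π u² dx = 9*π/2 + 9*π/2 + 8*π + 0 − 64/5 + 0 = -64/5 + 17*π.
  (u')² squared terms: (3)²·∫sin(x)² dx = 9·π/2 = 9*π/2;  (9)²·∫cos(3x)² dx = 81·π/2 = 81*π/2;  (16)²·∫cos(4x)² dx = 256·π/2 = 128*π.
  (u')² cross terms: 2·(3)·(9)·∫sin(x)·cos(3x) dx = 54·(0) = 0;  2·(3)·(16)·∫sin(x)·cos(4x) dx = 96·(-2/15) = -64/5;  2·(9)·(16)·∫cos(3x)·cos(4x) dx = 288·(0) = 0.
  So ∫_0^π (u')² dx = 9*π/2 + 81*π/2 + 128*π + 0 − 64/5 + 0 = -64/5 + 173*π.
||u||_{H^1}^2 = (-64/5 + 17*π) + (-64/5 + 173*π) = -128/5 + 190*π.


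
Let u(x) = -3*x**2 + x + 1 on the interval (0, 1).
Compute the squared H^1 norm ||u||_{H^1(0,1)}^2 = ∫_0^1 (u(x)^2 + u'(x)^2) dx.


||u||_{H^1}^2 = 229/30

The H^1 norm (squared) on an interval (0, L) is
  ||u||_{H^1}^2 = ∫_0^L u(x)^2 dx + ∫_0^L u'(x)^2 dx.
Compute u'(x) = 1 - 6*x.
Then u(x)^2 = 9*x**4 - 6*x**3 - 5*x**2 + 2*x + 1 and u'(x)^2 = 36*x**2 - 12*x + 1.
Integrate each monomial from 0 to 1 using ∫_0^1 c·x^n dx = c·1^(n+1)/(n+1):
  ∫_0^1 u(x)^2 dx = ∫_0^1 (9*x^4 - 6*x^3 - 5*x^2 + 2*x + 1) dx. Term by term:
    ∫_0^1 9*x^4 dx = 9/5;  ∫_0^1 -6*x^3 dx = -3/2;  ∫_0^1 -5*x^2 dx = -5/3;
    ∫_0^1 2*x dx = 1;  ∫_0^1 1 dx = 1.
  Sum: 9/5 − 3/2 − 5/3 + 1 + 1 = 19/30.
  ∫_0^1 u'(x)^2 dx = ∫_0^1 (36*x^2 - 12*x + 1) dx. Term by term:
    ∫_0^1 36*x^2 dx = 12;  ∫_0^1 -12*x dx = -6;  ∫_0^1 1 dx = 1.
  Sum: 12 − 6 + 1 = 7.
Adding: ||u||_{H^1}^2 = 19/30 + 7 = 229/30.


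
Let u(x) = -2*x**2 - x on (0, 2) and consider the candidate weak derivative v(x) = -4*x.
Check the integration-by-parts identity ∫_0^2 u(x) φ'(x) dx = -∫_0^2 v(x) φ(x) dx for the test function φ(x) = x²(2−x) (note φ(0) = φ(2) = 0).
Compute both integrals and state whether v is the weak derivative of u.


LHS = 116/15, RHS = 32/5. No, v is not the weak derivative of u.

u(x) = -2*x**2 - x, classical derivative u'(x) = -4*x - 1.
φ(x) = x²(2−x), so φ'(x) = x*(4 - 3*x).
Note φ(0) = φ(2) = 0, so the boundary term u·φ vanishes.
LHS = ∫_0^2 u(x) φ'(x) dx = ∫_0^2 (6*x^4 - 5*x^3 - 4*x^2) dx. Term by term:
  ∫_0^2 6*x^4 dx = 192/5;  ∫_0^2 -5*x^3 dx = -20;  ∫_0^2 -4*x^2 dx = -32/3.
Sum: 192/5 − 20 − 32/3 = 116/15.
So LHS = 116/15.
∫_0^2 v(x) φ(x) dx = ∫_0^2 (4*x^4 - 8*x^3) dx. Term by term:
  ∫_0^2 4*x^4 dx = 128/5;  ∫_0^2 -8*x^3 dx = -32.
Sum: 128/5 − 32 = -32/5.
So RHS = -∫_0^2 v(x) φ(x) dx = 32/5.
LHS − RHS = 4/3 ≠ 0, so the identity fails.
(For a valid weak derivative the identity must hold for EVERY test function, in particular this one. The failure shows v is NOT the weak derivative of u.)
Correct weak derivative would be u'(x) = -4*x - 1.


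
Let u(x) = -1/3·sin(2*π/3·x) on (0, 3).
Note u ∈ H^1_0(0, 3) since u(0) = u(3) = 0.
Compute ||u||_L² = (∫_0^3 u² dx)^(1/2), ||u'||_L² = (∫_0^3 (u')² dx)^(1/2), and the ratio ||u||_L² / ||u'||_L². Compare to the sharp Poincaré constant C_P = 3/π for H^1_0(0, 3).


||u||_L² / ||u'||_L² = 3/(2*π) < C_P = 3/π.

u(x) = -1/3·sin(2*π/3·x), so u'(x) = -2*π*cos(2*π*x/3)/9.
Writing u(x) = A·sin(kπx/L) with A = -1/3 and k = 2, use ∫_0^L sin²(kπx/L) dx = L/2 and ∫_0^L cos²(kπx/L) dx = L/2.
u² = 1/9·sin²(2*π/3·x) and (u')² = 4*π^2/81·cos²(2*π/3·x), and each of sin², cos² integrates to L/2 = 3/2 over (0, 3).
∫_0^3 u² dx = 1/6, so ||u||_L² = sqrt(6)/6.
∫_0^3 (u')² dx = 2*π^2/27, so ||u'||_L² = sqrt(6)*π/9.
Ratio ||u||_L² / ||u'||_L² = 3/(2*π).
Sharp Poincaré constant on H^1_0(0, 3) is C_P = L/π = 3/π, achieved by sin(π/3·x).
This is the k = 2 harmonic; the ratio L/(kπ) is strictly less than C_P = L/π, consistent with the sharp inequality ||u||_L² ≤ C_P ||u'||_L².


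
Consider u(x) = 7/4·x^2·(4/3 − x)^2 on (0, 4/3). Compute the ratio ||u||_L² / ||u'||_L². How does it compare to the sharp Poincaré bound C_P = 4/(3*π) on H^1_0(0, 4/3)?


||u||_L² / ||u'||_L² = 2*sqrt(3)/9 < C_P = 4/(3*π).

u(x) = 7/4·x^2·(4/3 − x)^2, so u'(x) = 7*x*(3*x - 4)*(3*x - 2)/9.
u(x) = 7/4·x^2·(4/3 − x)^2 vanishes at x = 0 and x = 4/3, so u ∈ H^1_0(0, 4/3). Differentiate via the product rule and integrate the resulting polynomials term by term.
  ∫_0^4/3 u² dx = ∫_0^4/3 (49*x^8/16 - 49*x^7/3 + 98*x^6/3 - 784*x^5/27 + 784*x^4/81) dx. Term by term:
    ∫_0^4/3 49*x^8/16 dx = 802816/177147;  ∫_0^4/3 -49*x^7/3 dx = -401408/19683;  ∫_0^4/3 98*x^6/3 dx = 229376/6561;
    ∫_0^4/3 -784*x^5/27 dx = -1605632/59049;  ∫_0^4/3 784*x^4/81 dx = 802816/98415.
  Sum: 802816/177147 − 401408/19683 + 229376/6561 − 1605632/59049 + 802816/98415 = 57344/885735.
  ∫_0^4/3 (u')² dx = ∫_0^4/3 (49*x^6 - 196*x^5 + 2548*x^4/9 - 1568*x^3/9 + 3136*x^2/81) dx. Term by term:
    ∫_0^4/3 49*x^6 dx = 114688/2187;  ∫_0^4/3 -196*x^5 dx = -401408/2187;  ∫_0^4/3 2548*x^4/9 dx = 2609152/10935;
    ∫_0^4/3 -1568*x^3/9 dx = -100352/729;  ∫_0^4/3 3136*x^2/81 dx = 200704/6561.
  Sum: 114688/2187 − 401408/2187 + 2609152/10935 − 100352/729 + 200704/6561 = 14336/32805.
∫_0^4/3 u² dx = 57344/885735, so ||u||_L² = 64*sqrt(210)/3645.
∫_0^4/3 (u')² dx = 14336/32805, so ||u'||_L² = 32*sqrt(70)/405.
Ratio ||u||_L² / ||u'||_L² = 2*sqrt(3)/9.
Sharp Poincaré constant on H^1_0(0, 4/3) is C_P = L/π = 4/(3*π), achieved by sin(3*π/4·x).
A polynomial bump cannot attain the sharp Poincaré constant (only the first sine eigenfunction does), so the ratio is strictly less than C_P, consistent with ||u||_L² ≤ C_P ||u'||_L².


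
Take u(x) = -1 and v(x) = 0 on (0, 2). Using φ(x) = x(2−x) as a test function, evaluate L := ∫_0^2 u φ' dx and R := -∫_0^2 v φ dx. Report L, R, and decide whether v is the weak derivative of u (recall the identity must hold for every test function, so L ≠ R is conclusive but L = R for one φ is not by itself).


LHS = 0, RHS = 0. Yes, v = u' weakly.

u(x) = -1, classical derivative u'(x) = 0.
φ(x) = x(2−x), so φ'(x) = 2 - 2*x.
Note φ(0) = φ(2) = 0, so the boundary term u·φ vanishes.
LHS = ∫_0^2 u(x) φ'(x) dx = ∫_0^2 (2*x - 2) dx. Term by term:
  ∫_0^2 2*x dx = 4;  ∫_0^2 -2 dx = -4.
Sum: 4 − 4 = 0.
So LHS = 0.
∫_0^2 v(x) φ(x) dx = ∫_0^2 (0) dx. Term by term:
  ∫_0^2 0 dx = 0.
So RHS = -∫_0^2 v(x) φ(x) dx = 0.
LHS = RHS, so the identity holds for this test φ.
Moreover u is smooth here and v(x) = u'(x) = 0 pointwise, so the identity holds for every test function. Hence v is the weak derivative of u.


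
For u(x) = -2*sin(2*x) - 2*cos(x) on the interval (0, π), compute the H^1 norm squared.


||u||_{H^1(0,π)}^2 = 64/3 + 14*π

u'(x) = 2*sin(x) - 4*cos(2*x).
Expand u² and (u')² and integrate term by term on (0, π), using: for integers n ≥ 1, ∫_0^π sin²(nx) dx = ∫_0^π cos²(nx) dx = π/2; for n ≠ n', ∫_0^π sin(nx)sin(n'x) dx = ∫_0^π cos(nx)cos(n'x) dx = 0; and by product-to-sum, ∫_0^π sin(nx)cos(n'x) dx = ½∫_0^π [sin((n+n')x) + sin((n−n')x)] dx, which is 0 when n+n' is even and 2n/(n²−n'²) when n+n' is odd (it need not vanish on (0, π)).
  u² squared terms: (-2)²·∫cos(x)² dx = 4·π/2 = 2*π;  (-2)²·∫sin(2x)² dx = 4·π/2 = 2*π.
  u² cross terms: 2·(-2)·(-2)·∫cos(x)·sin(2x) dx = 8·(4/3) = 32/3.
  So ∫_0^π u² dx = 2*π + 2*π + 32/3 = 32/3 + 4*π.
  (u')² squared terms: (-4)²·∫cos(2x)² dx = 16·π/2 = 8*π;  (2)²·∫sin(x)² dx = 4·π/2 = 2*π.
  (u')² cross terms: 2·(-4)·(2)·∫cos(2x)·sin(x) dx = -16·(-2/3) = 32/3.
  So ∫_0^π (u')² dx = 8*π + 2*π + 32/3 = 32/3 + 10*π.
||u||_{H^1}^2 = (32/3 + 4*π) + (32/3 + 10*π) = 64/3 + 14*π.


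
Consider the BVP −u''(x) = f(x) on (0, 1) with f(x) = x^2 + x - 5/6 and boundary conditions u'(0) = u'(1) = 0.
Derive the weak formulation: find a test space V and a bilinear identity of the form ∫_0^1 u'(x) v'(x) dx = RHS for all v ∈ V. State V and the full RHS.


V = H^1(0, 1) (no boundary constraint on v; u is determined up to an additive constant); weak form: ∫_0^1 u'v' dx = ∫_0^1 (x^2 + x - 5/6) v dx for all v ∈ V.

Multiply both sides by a test function v and integrate from 0 to 1:
  ∫_0^1 −u''(x) v(x) dx = ∫_0^1 f(x) v(x) dx.
Integrate the LHS by parts once:
  ∫_0^1 −u'' v dx = −[u'(x) v(x)]_0^1 + ∫_0^1 u'(x) v'(x) dx.
Thus ∫_0^1 u'(x) v'(x) dx = ∫_0^1 f(x) v(x) dx + [u'(x) v(x)]_0^1.
Choose V so that boundary terms are either known or forced to vanish.
u has homogeneous Neumann: u'(0) = u'(1) = 0. So [u' v]_0^1 = 0·v(1) − 0·v(0) = 0 for any v; take V = H^1(0, 1).
Weak formulation: find u (satisfying any essential BC) such that ∫_0^1 u'(x) v'(x) dx = ∫_0^1 f v dx for all v ∈ V (homogeneous Neumann, so boundary terms vanish).
Substituting f(x) = x^2 + x - 5/6, the right-hand side is ∫_0^1 (x^2 + x - 5/6) v dx.
Compatibility check (pure Neumann): taking v ≡ 1 ∈ V gives 0 = ∫_0^1 f dx + (0) − (0), i.e. ∫_0^1 f dx must equal u'(0) − u'(1) = 0. Indeed ∫_0^1 (x^2 + x - 5/6) dx = 0, so the data are compatible. The solution is then unique only up to an additive constant (fix it e.g. by requiring ∫_0^1 u dx = 0).


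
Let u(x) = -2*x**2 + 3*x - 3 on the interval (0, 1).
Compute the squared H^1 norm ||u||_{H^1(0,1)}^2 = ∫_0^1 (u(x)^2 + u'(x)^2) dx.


||u||_{H^1}^2 = 107/15

The H^1 norm (squared) on an interval (0, L) is
  ||u||_{H^1}^2 = ∫_0^L u(x)^2 dx + ∫_0^L u'(x)^2 dx.
Compute u'(x) = 3 - 4*x.
Then u(x)^2 = 4*x**4 - 12*x**3 + 21*x**2 - 18*x + 9 and u'(x)^2 = 16*x**2 - 24*x + 9.
Integrate each monomial from 0 to 1 using ∫_0^1 c·x^n dx = c·1^(n+1)/(n+1):
  ∫_0^1 u(x)^2 dx = ∫_0^1 (4*x^4 - 12*x^3 + 21*x^2 - 18*x + 9) dx. Term by term:
    ∫_0^1 4*x^4 dx = 4/5;  ∫_0^1 -12*x^3 dx = -3;  ∫_0^1 21*x^2 dx = 7;
    ∫_0^1 -18*x dx = -9;  ∫_0^1 9 dx = 9.
  Sum: 4/5 − 3 + 7 − 9 + 9 = 24/5.
  ∫_0^1 u'(x)^2 dx = ∫_0^1 (16*x^2 - 24*x + 9) dx. Term by term:
    ∫_0^1 16*x^2 dx = 16/3;  ∫_0^1 -24*x dx = -12;  ∫_0^1 9 dx = 9.
  Sum: 16/3 − 12 + 9 = 7/3.
Adding: ||u||_{H^1}^2 = 24/5 + 7/3 = 107/15.


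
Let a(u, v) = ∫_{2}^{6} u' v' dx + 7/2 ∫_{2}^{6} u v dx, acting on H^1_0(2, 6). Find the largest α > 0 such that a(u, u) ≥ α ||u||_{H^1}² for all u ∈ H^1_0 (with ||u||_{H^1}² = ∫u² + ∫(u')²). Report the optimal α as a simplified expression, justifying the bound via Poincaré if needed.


α = 1

Coercivity of a(·,·) on H^1_0(2, 6) means a(u, u) ≥ α ||u||_{H^1}² for every u ∈ H^1_0.
The interval has length L = 4, and Poincaré/coercivity depend only on L. Here a(u, u) = ∫(u')² + (7/2)·∫u².
Here c = 7/2 ≥ 1, so a(u,u) = ∫(u')² + c∫u² ≥ ∫(u')² + ∫u² = ||u||_{H^1}², i.e. α = 1 works. No larger α is possible: a(u,u) ≥ α||u||_{H^1}² means (1−α)∫(u')² ≥ (α−c)∫u², and for the modes u_n = sin(nπ(x−x₀)/L) (x₀ the left endpoint) one has ∫u_n²/∫(u_n')² = (L/(nπ))² → 0, so a(u_n,u_n)/||u_n||_{H^1}² → 1. Hence the optimal constant is α = 1.
Therefore α = 1.


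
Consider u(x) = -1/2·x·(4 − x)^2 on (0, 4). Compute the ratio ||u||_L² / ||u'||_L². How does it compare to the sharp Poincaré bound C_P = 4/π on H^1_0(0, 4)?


||u||_L² / ||u'||_L² = 2*sqrt(14)/7 < C_P = 4/π.

u(x) = -1/2·x·(4 − x)^2, so u'(x) = (4 - 3*x)*(x/2 - 2).
u(x) = -1/2·x·(4 − x)^2 vanishes at x = 0 and x = 4, so u ∈ H^1_0(0, 4). Differentiate via the product rule and integrate the resulting polynomials term by term.
  ∫_0^4 u² dx = ∫_0^4 (x^6/4 - 4*x^5 + 24*x^4 - 64*x^3 + 64*x^2) dx. Term by term:
    ∫_0^4 x^6/4 dx = 4096/7;  ∫_0^4 -4*x^5 dx = -8192/3;  ∫_0^4 24*x^4 dx = 24576/5;
    ∫_0^4 -64*x^3 dx = -4096;  ∫_0^4 64*x^2 dx = 4096/3.
  Sum: 4096/7 − 8192/3 + 24576/5 − 4096 + 4096/3 = 4096/105.
  ∫_0^4 (u')² dx = ∫_0^4 (9*x^4/4 - 24*x^3 + 88*x^2 - 128*x + 64) dx. Term by term:
    ∫_0^4 9*x^4/4 dx = 2304/5;  ∫_0^4 -24*x^3 dx = -1536;  ∫_0^4 88*x^2 dx = 5632/3;
    ∫_0^4 -128*x dx = -1024;  ∫_0^4 64 dx = 256.
  Sum: 2304/5 − 1536 + 5632/3 − 1024 + 256 = 512/15.
∫_0^4 u² dx = 4096/105, so ||u||_L² = 64*sqrt(105)/105.
∫_0^4 (u')² dx = 512/15, so ||u'||_L² = 16*sqrt(30)/15.
Ratio ||u||_L² / ||u'||_L² = 2*sqrt(14)/7.
Sharp Poincaré constant on H^1_0(0, 4) is C_P = L/π = 4/π, achieved by sin(π/4·x).
A polynomial bump cannot attain the sharp Poincaré constant (only the first sine eigenfunction does), so the ratio is strictly less than C_P, consistent with ||u||_L² ≤ C_P ||u'||_L².


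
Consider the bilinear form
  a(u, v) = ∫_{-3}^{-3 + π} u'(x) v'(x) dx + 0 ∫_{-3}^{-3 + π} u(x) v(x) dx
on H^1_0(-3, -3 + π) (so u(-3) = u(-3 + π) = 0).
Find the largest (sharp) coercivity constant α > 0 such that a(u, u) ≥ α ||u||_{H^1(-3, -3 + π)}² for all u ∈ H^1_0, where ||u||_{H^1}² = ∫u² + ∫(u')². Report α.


α = 1/2

Coercivity of a(·,·) on H^1_0(-3, -3 + π) means a(u, u) ≥ α ||u||_{H^1}² for every u ∈ H^1_0.
The interval has length L = π, and Poincaré/coercivity depend only on L. Here a(u, u) = ∫(u')² + (0)·∫u².
Here c = 0, so a(u,u) = ∫(u')² alone. The condition a(u,u) ≥ α||u||_{H^1}² reads (1−α)∫(u')² ≥ (α−c)∫u². Any admissible α is ≤ 1 (rapidly oscillating u have ∫u²/∫(u')² → 0), and α = 1 would force 0 ≥ (1−c)∫u², impossible since c < 1; so 1−α > 0. By the sharp Poincaré inequality on H^1_0 of an interval of length L, ∫(u')² ≥ (π/L)²∫u² with equality for the first sine mode sin(π(x−x₀)/L) (x₀ the left endpoint), so the inequality holds for all u iff (1−α)(π/L)² ≥ α − c, i.e. α ≤ ((π/L)² + c)/((π/L)² + 1) = (1 + c(L/π)²)/(1 + (L/π)²). (Direct route, valid since c ≤ 0: Poincaré gives c∫u² ≥ c(L/π)²∫(u')², so a(u,u) ≥ (1 + c(L/π)²)∫(u')², while ||u||_{H^1}² ≤ (1 + (L/π)²)∫(u')²; dividing yields the same α.) With (π/L)² = 1 and c = 0, the largest admissible constant is α = ((π/L)² + c)/((π/L)² + 1).
Simplifying, α = 1/2.


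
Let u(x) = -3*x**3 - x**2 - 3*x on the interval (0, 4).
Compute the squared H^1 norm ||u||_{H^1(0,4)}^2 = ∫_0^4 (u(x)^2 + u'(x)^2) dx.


||u||_{H^1}^2 = 1047700/21

The H^1 norm (squared) on an interval (0, L) is
  ||u||_{H^1}^2 = ∫_0^L u(x)^2 dx + ∫_0^L u'(x)^2 dx.
Compute u'(x) = -9*x**2 - 2*x - 3.
Then u(x)^2 = 9*x**6 + 6*x**5 + 19*x**4 + 6*x**3 + 9*x**2 and u'(x)^2 = 81*x**4 + 36*x**3 + 58*x**2 + 12*x + 9.
Integrate each monomial from 0 to 4 using ∫_0^4 c·x^n dx = c·4^(n+1)/(n+1):
  ∫_0^4 u(x)^2 dx = ∫_0^4 (9*x^6 + 6*x^5 + 19*x^4 + 6*x^3 + 9*x^2) dx. Term by term:
    ∫_0^4 9*x^6 dx = 147456/7;  ∫_0^4 6*x^5 dx = 4096;  ∫_0^4 19*x^4 dx = 19456/5;
    ∫_0^4 6*x^3 dx = 384;  ∫_0^4 9*x^2 dx = 192.
  Sum: 147456/7 + 4096 + 19456/5 + 384 + 192 = 1036992/35.
  ∫_0^4 u'(x)^2 dx = ∫_0^4 (81*x^4 + 36*x^3 + 58*x^2 + 12*x + 9) dx. Term by term:
    ∫_0^4 81*x^4 dx = 82944/5;  ∫_0^4 36*x^3 dx = 2304;  ∫_0^4 58*x^2 dx = 3712/3;
    ∫_0^4 12*x dx = 96;  ∫_0^4 9 dx = 36.
  Sum: 82944/5 + 2304 + 3712/3 + 96 + 36 = 303932/15.
Adding: ||u||_{H^1}^2 = 1036992/35 + 303932/15 = 1047700/21.


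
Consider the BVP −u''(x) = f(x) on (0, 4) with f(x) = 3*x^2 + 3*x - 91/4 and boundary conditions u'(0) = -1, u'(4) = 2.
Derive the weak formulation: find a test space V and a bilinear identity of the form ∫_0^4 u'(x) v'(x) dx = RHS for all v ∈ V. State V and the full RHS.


V = H^1(0, 4) (v unrestricted at boundary; u is determined up to an additive constant); weak form: ∫_0^4 u'v' dx = ∫_0^4 (3*x^2 + 3*x - 91/4) v dx + 2·v(4) + v(0) for all v ∈ V.

Multiply both sides by a test function v and integrate from 0 to 4:
  ∫_0^4 −u''(x) v(x) dx = ∫_0^4 f(x) v(x) dx.
Integrate the LHS by parts once:
  ∫_0^4 −u'' v dx = −[u'(x) v(x)]_0^4 + ∫_0^4 u'(x) v'(x) dx.
Thus ∫_0^4 u'(x) v'(x) dx = ∫_0^4 f(x) v(x) dx + [u'(x) v(x)]_0^4.
Choose V so that boundary terms are either known or forced to vanish.
u has inhomogeneous Neumann u'(0) = -1, u'(4) = 2. [u' v]_0^4 = (2)·v(4) − (-1)·v(0) = 2·v(4) + v(0). Take V = H^1(0, 4); boundary term becomes part of RHS.
Weak formulation: find u (satisfying any essential BC) such that ∫_0^4 u'(x) v'(x) dx = ∫_0^4 f v dx + 2·v(4) + v(0) for all v ∈ V (Neumann data are natural BCs: they enter the RHS as boundary terms).
Substituting f(x) = 3*x^2 + 3*x - 91/4, the right-hand side is ∫_0^4 (3*x^2 + 3*x - 91/4) v dx + 2·v(4) + v(0).
Compatibility check (pure Neumann): taking v ≡ 1 ∈ V gives 0 = ∫_0^4 f dx + (2) − (-1), i.e. ∫_0^4 f dx must equal u'(0) − u'(4) = -3. Indeed ∫_0^4 (3*x^2 + 3*x - 91/4) dx = -3, so the data are compatible. The solution is then unique only up to an additive constant (fix it e.g. by requiring ∫_0^4 u dx = 0).


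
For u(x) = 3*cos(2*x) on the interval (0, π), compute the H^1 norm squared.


||u||_{H^1(0,π)}^2 = 45*π/2

u'(x) = -6*sin(2*x).
Expand u² and (u')² and integrate term by term on (0, π), using: for integers n ≥ 1, ∫_0^π sin²(nx) dx = ∫_0^π cos²(nx) dx = π/2; for n ≠ n', ∫_0^π sin(nx)sin(n'x) dx = ∫_0^π cos(nx)cos(n'x) dx = 0; and by product-to-sum, ∫_0^π sin(nx)cos(n'x) dx = ½∫_0^π [sin((n+n')x) + sin((n−n')x)] dx, which is 0 when n+n' is even and 2n/(n²−n'²) when n+n' is odd (it need not vanish on (0, π)).
  u² squared terms: (3)²·∫cos(2x)² dx = 9·π/2 = 9*π/2.
  So ∫_0^π u² dx = 9*π/2.
  (u')² squared terms: (-6)²·∫sin(2x)² dx = 36·π/2 = 18*π.
  So ∫_0^π (u')² dx = 18*π.
||u||_{H^1}^2 = (9*π/2) + (18*π) = 45*π/2.


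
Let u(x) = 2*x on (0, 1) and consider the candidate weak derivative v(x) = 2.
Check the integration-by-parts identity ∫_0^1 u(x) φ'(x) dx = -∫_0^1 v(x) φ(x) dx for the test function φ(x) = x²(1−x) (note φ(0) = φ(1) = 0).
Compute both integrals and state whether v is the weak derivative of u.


LHS = -1/6, RHS = -1/6. Yes, v = u' weakly.

u(x) = 2*x, classical derivative u'(x) = 2.
φ(x) = x²(1−x), so φ'(x) = x*(2 - 3*x).
Note φ(0) = φ(1) = 0, so the boundary term u·φ vanishes.
LHS = ∫_0^1 u(x) φ'(x) dx = ∫_0^1 (-6*x^3 + 4*x^2) dx. Term by term:
  ∫_0^1 -6*x^3 dx = -3/2;  ∫_0^1 4*x^2 dx = 4/3.
Sum: -3/2 + 4/3 = -1/6.
So LHS = -1/6.
∫_0^1 v(x) φ(x) dx = ∫_0^1 (-2*x^3 + 2*x^2) dx. Term by term:
  ∫_0^1 -2*x^3 dx = -1/2;  ∫_0^1 2*x^2 dx = 2/3.
Sum: -1/2 + 2/3 = 1/6.
So RHS = -∫_0^1 v(x) φ(x) dx = -1/6.
LHS = RHS, so the identity holds for this test φ.
Moreover u is smooth here and v(x) = u'(x) = 2 pointwise, so the identity holds for every test function. Hence v is the weak derivative of u.


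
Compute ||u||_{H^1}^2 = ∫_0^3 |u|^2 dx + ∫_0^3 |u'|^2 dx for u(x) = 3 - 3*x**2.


||u||_{H^1}^2 = 3132/5

The H^1 norm (squared) on an interval (0, L) is
  ||u||_{H^1}^2 = ∫_0^L u(x)^2 dx + ∫_0^L u'(x)^2 dx.
Compute u'(x) = -6*x.
Then u(x)^2 = 9*x**4 - 18*x**2 + 9 and u'(x)^2 = 36*x**2.
Integrate each monomial from 0 to 3 using ∫_0^3 c·x^n dx = c·3^(n+1)/(n+1):
  ∫_0^3 u(x)^2 dx = ∫_0^3 (9*x^4 - 18*x^2 + 9) dx. Term by term:
    ∫_0^3 9*x^4 dx = 2187/5;  ∫_0^3 -18*x^2 dx = -162;  ∫_0^3 9 dx = 27.
  Sum: 2187/5 − 162 + 27 = 1512/5.
  ∫_0^3 u'(x)^2 dx = ∫_0^3 (36*x^2) dx. Term by term:
    ∫_0^3 36*x^2 dx = 324.
Adding: ||u||_{H^1}^2 = 1512/5 + 324 = 3132/5.


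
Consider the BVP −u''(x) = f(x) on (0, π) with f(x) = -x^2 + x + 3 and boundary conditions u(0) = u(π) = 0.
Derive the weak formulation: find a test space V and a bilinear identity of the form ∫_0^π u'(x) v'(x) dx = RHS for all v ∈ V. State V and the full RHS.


V = H^1_0(0, π) (so v(0) = v(π) = 0); weak form: ∫_0^π u'v' dx = ∫_0^π (-x^2 + x + 3) v dx for all v ∈ V.

Multiply both sides by a test function v and integrate from 0 to π:
  ∫_0^π −u''(x) v(x) dx = ∫_0^π f(x) v(x) dx.
Integrate the LHS by parts once:
  ∫_0^π −u'' v dx = −[u'(x) v(x)]_0^π + ∫_0^π u'(x) v'(x) dx.
Thus ∫_0^π u'(x) v'(x) dx = ∫_0^π f(x) v(x) dx + [u'(x) v(x)]_0^π.
Choose V so that boundary terms are either known or forced to vanish.
u is Dirichlet: u(0) = u(π) = 0. Let V = H^1_0(0, π); then v(0) = v(π) = 0, and [u' v]_0^π = 0.
Weak formulation: find u (satisfying any essential BC) such that ∫_0^π u'(x) v'(x) dx = ∫_0^π f v dx for all v ∈ V.
Substituting f(x) = -x^2 + x + 3, the right-hand side is ∫_0^π (-x^2 + x + 3) v dx.


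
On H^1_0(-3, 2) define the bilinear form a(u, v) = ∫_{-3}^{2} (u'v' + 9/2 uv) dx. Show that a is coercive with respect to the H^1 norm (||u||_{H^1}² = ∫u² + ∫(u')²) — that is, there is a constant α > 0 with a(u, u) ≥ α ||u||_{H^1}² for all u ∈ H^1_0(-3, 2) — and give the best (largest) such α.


α = 1

Coercivity of a(·,·) on H^1_0(-3, 2) means a(u, u) ≥ α ||u||_{H^1}² for every u ∈ H^1_0.
The interval has length L = 5, and Poincaré/coercivity depend only on L. Here a(u, u) = ∫(u')² + (9/2)·∫u².
Here c = 9/2 ≥ 1, so a(u,u) = ∫(u')² + c∫u² ≥ ∫(u')² + ∫u² = ||u||_{H^1}², i.e. α = 1 works. No larger α is possible: a(u,u) ≥ α||u||_{H^1}² means (1−α)∫(u')² ≥ (α−c)∫u², and for the modes u_n = sin(nπ(x−x₀)/L) (x₀ the left endpoint) one has ∫u_n²/∫(u_n')² = (L/(nπ))² → 0, so a(u_n,u_n)/||u_n||_{H^1}² → 1. Hence the optimal constant is α = 1.
Therefore α = 1.


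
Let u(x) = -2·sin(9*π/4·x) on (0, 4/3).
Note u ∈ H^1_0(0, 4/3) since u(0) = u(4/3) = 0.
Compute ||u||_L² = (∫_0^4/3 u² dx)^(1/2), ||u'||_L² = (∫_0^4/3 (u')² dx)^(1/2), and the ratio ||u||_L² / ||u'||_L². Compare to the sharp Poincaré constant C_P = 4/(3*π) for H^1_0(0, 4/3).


||u||_L² / ||u'||_L² = 4/(9*π) < C_P = 4/(3*π).

u(x) = -2·sin(9*π/4·x), so u'(x) = -9*π*cos(9*π*x/4)/2.
Writing u(x) = A·sin(kπx/L) with A = -2 and k = 3, use ∫_0^L sin²(kπx/L) dx = L/2 and ∫_0^L cos²(kπx/L) dx = L/2.
u² = 4·sin²(9*π/4·x) and (u')² = 81*π^2/4·cos²(9*π/4·x), and each of sin², cos² integrates to L/2 = 2/3 over (0, 4/3).
∫_0^4/3 u² dx = 8/3, so ||u||_L² = 2*sqrt(6)/3.
∫_0^4/3 (u')² dx = 27*π^2/2, so ||u'||_L² = 3*sqrt(6)*π/2.
Ratio ||u||_L² / ||u'||_L² = 4/(9*π).
Sharp Poincaré constant on H^1_0(0, 4/3) is C_P = L/π = 4/(3*π), achieved by sin(3*π/4·x).
This is the k = 3 harmonic; the ratio L/(kπ) is strictly less than C_P = L/π, consistent with the sharp inequality ||u||_L² ≤ C_P ||u'||_L².
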